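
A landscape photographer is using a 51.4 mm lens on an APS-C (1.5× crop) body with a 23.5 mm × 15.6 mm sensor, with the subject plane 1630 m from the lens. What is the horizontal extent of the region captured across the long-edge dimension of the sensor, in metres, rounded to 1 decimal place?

dₒ: 1630 m = 1.63e+06 mm.
Similar triangles through the lens centre give W/dₒ = w/dᵢ; with 1/f = 1/dₒ + 1/dᵢ this gives W = w·(dₒ − f)/f.
W = 23.5 mm × (1.63e+06 − 51.4) / 51.4 = 23.5 × 31711.0623 ≈ 745209.963 mm = 745.21 m.

745.2 m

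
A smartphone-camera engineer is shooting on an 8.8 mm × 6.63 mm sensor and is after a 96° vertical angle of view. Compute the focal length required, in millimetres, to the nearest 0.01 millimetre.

2.98 mm

From α = 2·arctan(h/2f) we get f = h / (2·tan(α/2)).
With h = 6.63 mm and α/2 = 48°, tan(α/2) ≈ 1.11061, so f ≈ 6.63 / 2.22123 ≈ 2.9848 mm.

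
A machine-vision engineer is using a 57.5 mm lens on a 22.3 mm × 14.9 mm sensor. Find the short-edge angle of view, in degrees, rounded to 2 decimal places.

14.76°

Angle of view α = 2·arctan(h/2f) with h = 14.9 mm and f = 57.5 mm.
h/2f = 0.12957; arctan(0.12957) ≈ 7.3824°, so α ≈ 14.7648°.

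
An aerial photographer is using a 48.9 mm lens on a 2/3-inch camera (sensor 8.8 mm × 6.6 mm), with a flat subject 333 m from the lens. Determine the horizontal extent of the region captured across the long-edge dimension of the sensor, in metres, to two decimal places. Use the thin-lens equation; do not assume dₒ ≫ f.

dₒ: 333 m = 333000 mm.
Similar triangles through the lens centre give W/dₒ = w/dᵢ; with 1/f = 1/dₒ + 1/dᵢ this gives W = w·(dₒ − f)/f.
W = 8.8 mm × (333000 − 48.9) / 48.9 = 8.8 × 6808.8160 ≈ 59917.580 mm = 59.9176 m.

59.92 m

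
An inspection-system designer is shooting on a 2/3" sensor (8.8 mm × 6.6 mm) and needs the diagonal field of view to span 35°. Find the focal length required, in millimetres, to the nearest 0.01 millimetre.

Sensor diagonal = √(8.8² + 6.6²) = √121.0000 ≈ 11.0000 mm.
From α = 2·arctan(d/2f) we get f = d / (2·tan(α/2)).
With d = 11.0000 mm and α/2 = 17.5°, tan(α/2) ≈ 0.31530, so f ≈ 11.0000 / 0.63060 ≈ 17.4438 mm.

17.44 mm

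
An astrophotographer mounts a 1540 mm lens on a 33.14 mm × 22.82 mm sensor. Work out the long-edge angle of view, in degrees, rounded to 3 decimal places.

1.233°

Angle of view α = 2·arctan(w/2f) with w = 33.14 mm and f = 1540 mm.
w/2f = 0.01076; arctan(0.01076) ≈ 0.6165°, so α ≈ 1.2329°.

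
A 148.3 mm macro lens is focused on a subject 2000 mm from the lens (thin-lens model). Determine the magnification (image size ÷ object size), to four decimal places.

Thin lens: 1/f = 1/dₒ + 1/dᵢ → 1/dᵢ = 1/148.3 − 1/2000 = 0.0062431 mm⁻¹, so dᵢ ≈ 160.1771 mm.
Magnification m = dᵢ/dₒ = 160.1771/2000 ≈ 0.08009.

0.0801×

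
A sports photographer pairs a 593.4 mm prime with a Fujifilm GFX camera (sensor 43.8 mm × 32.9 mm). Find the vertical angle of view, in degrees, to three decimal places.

Angle of view α = 2·arctan(h/2f) with h = 32.9 mm and f = 593.4 mm.
h/2f = 0.02772; arctan(0.02772) ≈ 1.5879°, so α ≈ 3.1758°.

3.176°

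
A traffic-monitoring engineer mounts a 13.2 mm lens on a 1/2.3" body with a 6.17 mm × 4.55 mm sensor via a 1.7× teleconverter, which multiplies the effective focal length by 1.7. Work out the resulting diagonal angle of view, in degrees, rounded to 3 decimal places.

19.387°

Effective focal length f = 13.2 × 1.7 = 22.44 mm.
Sensor diagonal = √(6.17² + 4.55²) = √58.7714 ≈ 7.6663 mm.
α = 2·arctan(7.666 / (2 × 22.44)) = 2·arctan(0.17082) ≈ 19.3870°.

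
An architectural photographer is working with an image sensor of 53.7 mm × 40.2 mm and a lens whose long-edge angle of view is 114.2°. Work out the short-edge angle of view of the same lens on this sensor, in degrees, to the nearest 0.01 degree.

98.33°

From the long-edge AOV: f = 53.7 / (2·tan(57.1°)) = 53.7 / 3.09153 ≈ 17.3700 mm.
Short-edge AOV = 2·arctan(40.2 / (2 × 17.3700)) = 2·arctan(1.15716) ≈ 98.3341°.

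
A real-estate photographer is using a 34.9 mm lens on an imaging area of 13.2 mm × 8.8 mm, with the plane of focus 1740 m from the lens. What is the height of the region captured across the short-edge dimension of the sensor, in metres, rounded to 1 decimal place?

dₒ: 1740 m = 1.74e+06 mm.
Similar triangles through the lens centre give W/dₒ = h/dᵢ; with 1/f = 1/dₒ + 1/dᵢ this gives W = h·(dₒ − f)/f.
W = 8.8 mm × (1.74e+06 − 34.9) / 34.9 = 8.8 × 49855.7335 ≈ 438730.455 mm = 438.73 m.

438.7 m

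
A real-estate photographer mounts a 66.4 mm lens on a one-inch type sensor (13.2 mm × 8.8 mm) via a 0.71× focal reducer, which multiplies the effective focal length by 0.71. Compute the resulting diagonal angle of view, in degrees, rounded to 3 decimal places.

Effective focal length f = 66.4 × 0.71 = 47.144 mm.
Sensor diagonal = √(13.2² + 8.8²) = √251.6800 ≈ 15.8644 mm.
α = 2·arctan(15.864 / (2 × 47.144)) = 2·arctan(0.16825) ≈ 19.1017°.

19.102°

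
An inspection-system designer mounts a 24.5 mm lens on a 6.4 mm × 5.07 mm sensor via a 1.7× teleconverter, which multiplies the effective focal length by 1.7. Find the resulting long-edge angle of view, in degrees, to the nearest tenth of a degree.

8.8°

Effective focal length f = 24.5 × 1.7 = 41.65 mm.
α = 2·arctan(6.4 / (2 × 41.65)) = 2·arctan(0.07683) ≈ 8.7869°.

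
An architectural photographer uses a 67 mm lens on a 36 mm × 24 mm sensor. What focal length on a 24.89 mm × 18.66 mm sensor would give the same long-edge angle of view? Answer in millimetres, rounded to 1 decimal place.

Equal angle of view means equal width/f ratio, so f₂ = f₁ · (width₂/width₁) = 67 × 24.89/36.
f₂ = 67 × 0.69139 ≈ 46.323 mm.

46.3 mm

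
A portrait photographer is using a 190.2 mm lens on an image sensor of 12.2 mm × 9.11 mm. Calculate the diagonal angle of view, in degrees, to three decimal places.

4.584°

Sensor diagonal = √(12.2² + 9.11²) = √231.8321 ≈ 15.2260 mm.
Angle of view α = 2·arctan(d/2f) with d = 15.2260 mm and f = 190.2 mm.
d/2f = 0.04003; arctan(0.04003) ≈ 2.2921°, so α ≈ 4.5842°.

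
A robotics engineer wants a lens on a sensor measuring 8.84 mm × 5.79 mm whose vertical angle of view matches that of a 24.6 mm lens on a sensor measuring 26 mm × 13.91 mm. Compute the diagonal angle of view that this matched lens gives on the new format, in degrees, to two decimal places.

54.59°

Equal vertical AOV ⇒ f₂ = f₁ · 5.79/13.91 = 24.6 × 0.41625 ≈ 10.2397 mm.
Sensor diagonal = √(8.84² + 5.79²) = √111.6697 ≈ 10.5674 mm.
Diagonal AOV on the new format = 2·arctan(10.5674 / (2 × 10.2397)) = 2·arctan(0.51600) ≈ 54.5876°.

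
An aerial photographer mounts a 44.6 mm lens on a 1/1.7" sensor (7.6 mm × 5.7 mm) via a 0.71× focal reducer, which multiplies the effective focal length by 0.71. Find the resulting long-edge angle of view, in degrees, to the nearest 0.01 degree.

Effective focal length f = 44.6 × 0.71 = 31.666 mm.
α = 2·arctan(7.6 / (2 × 31.666)) = 2·arctan(0.12000) ≈ 13.6858°.

13.69°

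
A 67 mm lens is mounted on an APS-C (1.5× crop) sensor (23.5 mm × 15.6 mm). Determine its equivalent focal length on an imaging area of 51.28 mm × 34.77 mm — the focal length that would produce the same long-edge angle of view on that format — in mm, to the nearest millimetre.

Equal angle of view means equal width/f ratio, so f₂ = f₁ · (width₂/width₁) = 67 × 51.28/23.5.
f₂ = 67 × 2.18213 ≈ 146.203 mm.

146 mm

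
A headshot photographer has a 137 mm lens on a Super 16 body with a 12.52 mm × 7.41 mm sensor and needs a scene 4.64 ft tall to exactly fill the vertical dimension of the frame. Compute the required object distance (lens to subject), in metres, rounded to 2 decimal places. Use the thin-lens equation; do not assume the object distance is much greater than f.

W: 4.64 ft × 304.8 mm/ft = 1414.27 mm.
Magnification m = h/W = dᵢ/dₒ; combined with 1/f = 1/dₒ + 1/dᵢ this gives dₒ = f·(1 + W/h).
dₒ = 137 mm × (1 + 1414.27/7.41) = 137 × 191.8599 ≈ 26284.808 mm = 26.2848 m.

26.28 m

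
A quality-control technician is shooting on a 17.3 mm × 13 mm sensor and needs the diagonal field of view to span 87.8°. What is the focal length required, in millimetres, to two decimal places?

Sensor diagonal = √(17.3² + 13²) = √468.2900 ≈ 21.6400 mm.
From α = 2·arctan(d/2f) we get f = d / (2·tan(α/2)).
With d = 21.6400 mm and α/2 = 43.9°, tan(α/2) ≈ 0.96232, so f ≈ 21.6400 / 1.92464 ≈ 11.2436 mm.

11.24 mm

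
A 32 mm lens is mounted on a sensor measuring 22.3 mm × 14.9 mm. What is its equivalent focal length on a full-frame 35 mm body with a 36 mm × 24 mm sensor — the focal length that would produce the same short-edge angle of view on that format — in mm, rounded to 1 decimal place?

Equal angle of view means equal height/f ratio, so f₂ = f₁ · (height₂/height₁) = 32 × 24/14.9.
f₂ = 32 × 1.61074 ≈ 51.544 mm.

51.5 mm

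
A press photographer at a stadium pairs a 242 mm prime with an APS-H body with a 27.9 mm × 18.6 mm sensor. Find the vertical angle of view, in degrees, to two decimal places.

4.40°

Angle of view α = 2·arctan(h/2f) with h = 18.6 mm and f = 242 mm.
h/2f = 0.03843; arctan(0.03843) ≈ 2.2008°, so α ≈ 4.4016°.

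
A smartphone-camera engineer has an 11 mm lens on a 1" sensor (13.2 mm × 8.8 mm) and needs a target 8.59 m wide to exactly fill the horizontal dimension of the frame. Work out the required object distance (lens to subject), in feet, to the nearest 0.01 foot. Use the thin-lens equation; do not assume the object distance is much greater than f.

W: 8.59 m = 8590 mm.
Magnification m = w/W = dᵢ/dₒ; combined with 1/f = 1/dₒ + 1/dᵢ this gives dₒ = f·(1 + W/w).
dₒ = 11 mm × (1 + 8590/13.2) = 11 × 651.7576 ≈ 7169.333 mm = 7169.333/304.8 ft = 23.5214 ft.

23.52 ft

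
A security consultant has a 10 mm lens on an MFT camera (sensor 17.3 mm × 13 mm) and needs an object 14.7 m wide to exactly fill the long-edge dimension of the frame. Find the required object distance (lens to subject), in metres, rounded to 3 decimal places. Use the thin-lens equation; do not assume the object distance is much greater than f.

8.507 m

W: 14.7 m = 14700 mm.
Magnification m = w/W = dᵢ/dₒ; combined with 1/f = 1/dₒ + 1/dᵢ this gives dₒ = f·(1 + W/w).
dₒ = 10 mm × (1 + 14700/17.3) = 10 × 850.7110 ≈ 8507.110 mm = 8.50711 m.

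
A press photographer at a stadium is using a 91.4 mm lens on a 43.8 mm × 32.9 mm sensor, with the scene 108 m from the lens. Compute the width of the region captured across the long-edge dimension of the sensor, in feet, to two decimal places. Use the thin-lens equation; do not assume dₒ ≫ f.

dₒ: 108 m = 108000 mm.
Similar triangles through the lens centre give W/dₒ = w/dᵢ; with 1/f = 1/dₒ + 1/dᵢ this gives W = w·(dₒ − f)/f.
W = 43.8 mm × (108000 − 91.4) / 91.4 = 43.8 × 1180.6193 ≈ 51711.123 mm = 51711.123/304.8 ft = 169.656 ft.

169.66 ft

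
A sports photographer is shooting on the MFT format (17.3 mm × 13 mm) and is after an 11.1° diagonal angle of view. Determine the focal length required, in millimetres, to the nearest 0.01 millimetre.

111.35 mm

Sensor diagonal = √(17.3² + 13²) = √468.2900 ≈ 21.6400 mm.
From α = 2·arctan(d/2f) we get f = d / (2·tan(α/2)).
With d = 21.6400 mm and α/2 = 5.55°, tan(α/2) ≈ 0.09717, so f ≈ 21.6400 / 0.19434 ≈ 111.3514 mm.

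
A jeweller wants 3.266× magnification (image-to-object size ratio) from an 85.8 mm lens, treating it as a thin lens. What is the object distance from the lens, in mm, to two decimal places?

With m = dᵢ/dₒ and 1/f = 1/dₒ + 1/dᵢ, substituting dᵢ = m·dₒ gives 1/f = (1 + 1/m)/dₒ, hence dₒ = f·(1 + 1/m).
dₒ = 85.8 × (1 + 1/3.266) = 85.8 × 1.30618 ≈ 112.071 mm.

112.07 mm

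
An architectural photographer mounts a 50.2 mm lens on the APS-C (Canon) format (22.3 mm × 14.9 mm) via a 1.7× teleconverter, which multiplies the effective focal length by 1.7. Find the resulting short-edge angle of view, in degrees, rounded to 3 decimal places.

Effective focal length f = 50.2 × 1.7 = 85.34 mm.
α = 2·arctan(14.9 / (2 × 85.34)) = 2·arctan(0.08730) ≈ 9.9783°.

9.978°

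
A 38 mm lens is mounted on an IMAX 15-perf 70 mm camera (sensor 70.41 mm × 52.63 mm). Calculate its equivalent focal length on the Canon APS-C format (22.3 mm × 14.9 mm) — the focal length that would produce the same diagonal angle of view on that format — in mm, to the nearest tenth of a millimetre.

11.6 mm

Sensor diagonal = √(70.41² + 52.63²) = √7727.4850 ≈ 87.9061 mm.
Sensor diagonal = √(22.3² + 14.9²) = √719.3000 ≈ 26.8198 mm.
Equal angle of view means equal diagonal/f ratio, so f₂ = f₁ · (diagonal₂/diagonal₁) = 38 × 26.8198/87.9061.
f₂ = 38 × 0.30510 ≈ 11.594 mm.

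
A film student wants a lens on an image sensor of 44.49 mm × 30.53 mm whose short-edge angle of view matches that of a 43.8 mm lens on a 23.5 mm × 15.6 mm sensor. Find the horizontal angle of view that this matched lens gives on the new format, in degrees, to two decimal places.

29.10°

Equal short-edge AOV ⇒ f₂ = f₁ · 30.53/15.6 = 43.8 × 1.95705 ≈ 85.7188 mm.
Horizontal AOV on the new format = 2·arctan(44.49 / (2 × 85.7188)) = 2·arctan(0.25951) ≈ 29.0960°.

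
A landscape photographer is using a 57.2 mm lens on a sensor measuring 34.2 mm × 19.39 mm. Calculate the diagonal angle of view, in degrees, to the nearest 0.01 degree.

Sensor diagonal = √(34.2² + 19.39²) = √1545.6121 ≈ 39.3143 mm.
Angle of view α = 2·arctan(d/2f) with d = 39.3143 mm and f = 57.2 mm.
d/2f = 0.34366; arctan(0.34366) ≈ 18.9656°, so α ≈ 37.9312°.

37.93°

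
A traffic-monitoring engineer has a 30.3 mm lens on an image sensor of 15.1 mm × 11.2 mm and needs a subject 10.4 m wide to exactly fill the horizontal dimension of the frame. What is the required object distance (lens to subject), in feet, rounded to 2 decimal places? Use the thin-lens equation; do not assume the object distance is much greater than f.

W: 10.4 m = 10400 mm.
Magnification m = w/W = dᵢ/dₒ; combined with 1/f = 1/dₒ + 1/dᵢ this gives dₒ = f·(1 + W/w).
dₒ = 30.3 mm × (1 + 10400/15.1) = 30.3 × 689.7417 ≈ 20899.174 mm = 20899.174/304.8 ft = 68.5668 ft.

68.57 ft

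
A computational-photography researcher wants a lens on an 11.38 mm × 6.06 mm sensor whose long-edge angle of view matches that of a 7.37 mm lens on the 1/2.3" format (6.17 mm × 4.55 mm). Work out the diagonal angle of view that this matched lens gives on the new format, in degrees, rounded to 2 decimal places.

50.74°

Equal long-edge AOV ⇒ f₂ = f₁ · 11.38/6.17 = 7.37 × 1.84441 ≈ 13.5933 mm.
Sensor diagonal = √(11.38² + 6.06²) = √166.2280 ≈ 12.8929 mm.
Diagonal AOV on the new format = 2·arctan(12.8929 / (2 × 13.5933)) = 2·arctan(0.47424) ≈ 50.7443°.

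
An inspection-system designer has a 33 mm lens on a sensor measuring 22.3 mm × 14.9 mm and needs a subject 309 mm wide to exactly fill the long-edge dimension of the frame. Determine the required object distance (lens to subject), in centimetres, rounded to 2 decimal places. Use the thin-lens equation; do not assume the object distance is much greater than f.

49.03 cm

Magnification m = w/W = dᵢ/dₒ; combined with 1/f = 1/dₒ + 1/dᵢ this gives dₒ = f·(1 + W/w).
dₒ = 33 mm × (1 + 309/22.3) = 33 × 14.8565 ≈ 490.265 mm = 49.0265 cm.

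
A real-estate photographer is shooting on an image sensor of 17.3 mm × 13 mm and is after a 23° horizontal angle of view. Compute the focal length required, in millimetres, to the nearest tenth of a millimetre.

From α = 2·arctan(w/2f) we get f = w / (2·tan(α/2)).
With w = 17.3 mm and α/2 = 11.5°, tan(α/2) ≈ 0.20345, so f ≈ 17.3 / 0.40690 ≈ 42.5161 mm.

42.5 mm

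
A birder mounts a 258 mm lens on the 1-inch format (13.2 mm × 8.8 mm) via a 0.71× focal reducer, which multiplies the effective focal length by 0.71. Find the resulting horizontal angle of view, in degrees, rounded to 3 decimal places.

Effective focal length f = 258 × 0.71 = 183.18 mm.
α = 2·arctan(13.2 / (2 × 183.18)) = 2·arctan(0.03603) ≈ 4.1270°.

4.127°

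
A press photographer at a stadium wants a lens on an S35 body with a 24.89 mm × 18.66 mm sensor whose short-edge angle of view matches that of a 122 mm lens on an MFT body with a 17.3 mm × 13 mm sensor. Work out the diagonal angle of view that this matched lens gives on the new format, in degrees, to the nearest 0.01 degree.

Equal short-edge AOV ⇒ f₂ = f₁ · 18.66/13 = 122 × 1.43538 ≈ 175.1169 mm.
Sensor diagonal = √(24.89² + 18.66²) = √967.7077 ≈ 31.1080 mm.
Diagonal AOV on the new format = 2·arctan(31.1080 / (2 × 175.1169)) = 2·arctan(0.08882) ≈ 10.1515°.

10.15°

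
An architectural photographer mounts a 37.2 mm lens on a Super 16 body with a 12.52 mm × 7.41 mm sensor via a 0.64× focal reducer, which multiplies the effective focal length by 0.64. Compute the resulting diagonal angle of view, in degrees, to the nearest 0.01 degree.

33.98°

Effective focal length f = 37.2 × 0.64 = 23.808 mm.
Sensor diagonal = √(12.52² + 7.41²) = √211.6585 ≈ 14.5485 mm.
α = 2·arctan(14.548 / (2 × 23.808)) = 2·arctan(0.30554) ≈ 33.9798°.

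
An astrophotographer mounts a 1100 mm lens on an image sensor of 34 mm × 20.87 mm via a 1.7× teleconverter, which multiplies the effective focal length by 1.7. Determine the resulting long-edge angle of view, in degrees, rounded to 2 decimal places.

1.04°

Effective focal length f = 1100 × 1.7 = 1870 mm.
α = 2·arctan(34 / (2 × 1870)) = 2·arctan(0.00909) ≈ 1.0417°.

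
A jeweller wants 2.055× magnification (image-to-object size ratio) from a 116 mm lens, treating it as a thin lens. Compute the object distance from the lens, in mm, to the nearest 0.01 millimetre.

With m = dᵢ/dₒ and 1/f = 1/dₒ + 1/dᵢ, substituting dᵢ = m·dₒ gives 1/f = (1 + 1/m)/dₒ, hence dₒ = f·(1 + 1/m).
dₒ = 116 × (1 + 1/2.055) = 116 × 1.48662 ≈ 172.448 mm.

172.45 mm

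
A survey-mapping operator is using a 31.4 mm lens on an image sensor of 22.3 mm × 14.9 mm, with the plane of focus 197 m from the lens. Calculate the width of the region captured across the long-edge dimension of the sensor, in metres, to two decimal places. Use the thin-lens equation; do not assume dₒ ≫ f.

139.89 m

dₒ: 197 m = 197000 mm.
Similar triangles through the lens centre give W/dₒ = w/dᵢ; with 1/f = 1/dₒ + 1/dᵢ this gives W = w·(dₒ − f)/f.
W = 22.3 mm × (197000 − 31.4) / 31.4 = 22.3 × 6272.8854 ≈ 139885.343 mm = 139.885 m.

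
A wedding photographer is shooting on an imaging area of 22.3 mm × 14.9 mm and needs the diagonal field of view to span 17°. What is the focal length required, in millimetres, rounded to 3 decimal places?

89.728 mm

Sensor diagonal = √(22.3² + 14.9²) = √719.3000 ≈ 26.8198 mm.
From α = 2·arctan(d/2f) we get f = d / (2·tan(α/2)).
With d = 26.8198 mm and α/2 = 8.5°, tan(α/2) ≈ 0.14945, so f ≈ 26.8198 / 0.29890 ≈ 89.7276 mm.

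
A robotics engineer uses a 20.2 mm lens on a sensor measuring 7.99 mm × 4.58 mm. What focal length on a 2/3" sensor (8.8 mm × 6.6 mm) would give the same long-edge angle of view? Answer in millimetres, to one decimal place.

Equal angle of view means equal width/f ratio, so f₂ = f₁ · (width₂/width₁) = 20.2 × 8.8/7.99.
f₂ = 20.2 × 1.10138 ≈ 22.248 mm.

22.2 mm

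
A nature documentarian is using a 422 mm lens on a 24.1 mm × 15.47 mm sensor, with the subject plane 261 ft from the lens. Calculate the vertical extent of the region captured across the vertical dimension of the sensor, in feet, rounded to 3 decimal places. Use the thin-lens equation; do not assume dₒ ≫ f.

9.517 ft

dₒ: 261 ft × 304.8 mm/ft = 79552.80 mm.
Similar triangles through the lens centre give W/dₒ = h/dᵢ; with 1/f = 1/dₒ + 1/dᵢ this gives W = h·(dₒ − f)/f.
W = 15.47 mm × (79552.8 − 422) / 422 = 15.47 × 187.5137 ≈ 2900.838 mm = 2900.838/304.8 ft = 9.51718 ft.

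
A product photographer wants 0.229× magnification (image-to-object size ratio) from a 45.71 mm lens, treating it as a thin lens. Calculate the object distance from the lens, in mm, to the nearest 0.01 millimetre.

With m = dᵢ/dₒ and 1/f = 1/dₒ + 1/dᵢ, substituting dᵢ = m·dₒ gives 1/f = (1 + 1/m)/dₒ, hence dₒ = f·(1 + 1/m).
dₒ = 45.71 × (1 + 1/0.229) = 45.71 × 5.36681 ≈ 245.317 mm.

245.32 mm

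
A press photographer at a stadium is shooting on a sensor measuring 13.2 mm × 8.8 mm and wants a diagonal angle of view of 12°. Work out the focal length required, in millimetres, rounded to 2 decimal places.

75.47 mm

Sensor diagonal = √(13.2² + 8.8²) = √251.6800 ≈ 15.8644 mm.
From α = 2·arctan(d/2f) we get f = d / (2·tan(α/2)).
With d = 15.8644 mm and α/2 = 6°, tan(α/2) ≈ 0.10510, so f ≈ 15.8644 / 0.21021 ≈ 75.4700 mm.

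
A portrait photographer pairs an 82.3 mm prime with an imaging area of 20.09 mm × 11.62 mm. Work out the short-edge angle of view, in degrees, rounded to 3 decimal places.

8.076°

Angle of view α = 2·arctan(h/2f) with h = 11.62 mm and f = 82.3 mm.
h/2f = 0.07060; arctan(0.07060) ≈ 4.0381°, so α ≈ 8.0762°.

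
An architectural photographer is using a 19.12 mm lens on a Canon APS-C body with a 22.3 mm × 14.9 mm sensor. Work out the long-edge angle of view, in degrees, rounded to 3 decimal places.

Angle of view α = 2·arctan(w/2f) with w = 22.3 mm and f = 19.12 mm.
w/2f = 0.58316; arctan(0.58316) ≈ 30.2490°, so α ≈ 60.4980°.

60.498°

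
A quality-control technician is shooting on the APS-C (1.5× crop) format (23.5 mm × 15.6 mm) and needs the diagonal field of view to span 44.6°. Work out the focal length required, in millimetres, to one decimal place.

Sensor diagonal = √(23.5² + 15.6²) = √795.6100 ≈ 28.2066 mm.
From α = 2·arctan(d/2f) we get f = d / (2·tan(α/2)).
With d = 28.2066 mm and α/2 = 22.3°, tan(α/2) ≈ 0.41013, so f ≈ 28.2066 / 0.82026 ≈ 34.3873 mm.

34.4 mm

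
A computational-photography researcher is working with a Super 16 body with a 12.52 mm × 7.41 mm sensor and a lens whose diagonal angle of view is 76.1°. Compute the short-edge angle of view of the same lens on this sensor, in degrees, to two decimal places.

Sensor diagonal = √(12.52² + 7.41²) = √211.6585 ≈ 14.5485 mm.
From the diagonal AOV: f = 14.5485 / (2·tan(38.05°)) = 14.5485 / 1.56538 ≈ 9.2939 mm.
Short-edge AOV = 2·arctan(7.41 / (2 × 9.2939)) = 2·arctan(0.39865) ≈ 43.4693°.

43.47°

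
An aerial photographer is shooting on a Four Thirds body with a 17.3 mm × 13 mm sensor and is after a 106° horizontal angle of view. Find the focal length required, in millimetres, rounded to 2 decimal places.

From α = 2·arctan(w/2f) we get f = w / (2·tan(α/2)).
With w = 17.3 mm and α/2 = 53°, tan(α/2) ≈ 1.32704, so f ≈ 17.3 / 2.65409 ≈ 6.5182 mm.

6.52 mm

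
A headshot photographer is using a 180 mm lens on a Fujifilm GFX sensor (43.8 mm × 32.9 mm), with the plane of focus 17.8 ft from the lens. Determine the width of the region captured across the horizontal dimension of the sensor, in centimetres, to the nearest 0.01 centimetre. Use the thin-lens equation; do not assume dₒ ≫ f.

dₒ: 17.8 ft × 304.8 mm/ft = 5425.44 mm.
Similar triangles through the lens centre give W/dₒ = w/dᵢ; with 1/f = 1/dₒ + 1/dᵢ this gives W = w·(dₒ − f)/f.
W = 43.8 mm × (5425.44 − 180) / 180 = 43.8 × 29.1413 ≈ 1276.390 mm = 127.639 cm.

127.64 cm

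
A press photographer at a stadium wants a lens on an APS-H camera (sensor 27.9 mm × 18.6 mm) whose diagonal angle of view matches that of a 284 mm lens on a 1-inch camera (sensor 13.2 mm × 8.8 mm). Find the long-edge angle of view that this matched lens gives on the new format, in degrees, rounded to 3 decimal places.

Sensor diagonal = √(13.2² + 8.8²) = √251.6800 ≈ 15.8644 mm.
Sensor diagonal = √(27.9² + 18.6²) = √1124.3700 ≈ 33.5316 mm.
Equal diagonal AOV ⇒ f₂ = f₁ · 33.5316/15.8644 = 284 × 2.11364 ≈ 600.2727 mm.
Long-edge AOV on the new format = 2·arctan(27.9 / (2 × 600.2727)) = 2·arctan(0.02324) ≈ 2.6626°.

2.663°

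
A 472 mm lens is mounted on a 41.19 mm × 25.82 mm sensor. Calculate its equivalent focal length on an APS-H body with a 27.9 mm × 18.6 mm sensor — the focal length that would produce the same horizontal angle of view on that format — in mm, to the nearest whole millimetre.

320 mm

Equal angle of view means equal width/f ratio, so f₂ = f₁ · (width₂/width₁) = 472 × 27.9/41.19.
f₂ = 472 × 0.67735 ≈ 319.709 mm.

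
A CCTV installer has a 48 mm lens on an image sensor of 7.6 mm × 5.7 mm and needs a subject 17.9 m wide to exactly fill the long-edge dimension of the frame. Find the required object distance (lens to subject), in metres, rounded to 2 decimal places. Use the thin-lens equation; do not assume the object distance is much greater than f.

113.10 m

W: 17.9 m = 17900 mm.
Magnification m = w/W = dᵢ/dₒ; combined with 1/f = 1/dₒ + 1/dᵢ this gives dₒ = f·(1 + W/w).
dₒ = 48 mm × (1 + 17900/7.6) = 48 × 2356.2632 ≈ 113100.632 mm = 113.101 m.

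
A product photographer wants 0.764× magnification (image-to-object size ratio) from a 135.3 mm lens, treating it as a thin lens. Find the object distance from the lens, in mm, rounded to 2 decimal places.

312.39 mm

With m = dᵢ/dₒ and 1/f = 1/dₒ + 1/dᵢ, substituting dᵢ = m·dₒ gives 1/f = (1 + 1/m)/dₒ, hence dₒ = f·(1 + 1/m).
dₒ = 135.3 × (1 + 1/0.764) = 135.3 × 2.30890 ≈ 312.394 mm.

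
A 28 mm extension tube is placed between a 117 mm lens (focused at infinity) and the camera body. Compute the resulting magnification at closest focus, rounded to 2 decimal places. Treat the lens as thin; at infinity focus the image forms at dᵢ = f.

0.24×

The tube moves the image plane from f to f + e, so dᵢ = 117 + 28 = 145 mm. Focus is achieved when 1/f = 1/dₒ + 1/dᵢ, giving dₒ = 1/(1/f − 1/(f+e)).
Magnification m = dᵢ/dₒ = (f+e)·(1/f − 1/(f+e)) = e/f = 28/117 ≈ 0.2393.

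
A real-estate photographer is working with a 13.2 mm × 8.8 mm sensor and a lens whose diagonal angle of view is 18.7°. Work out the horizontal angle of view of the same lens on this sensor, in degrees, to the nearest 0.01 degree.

15.60°

Sensor diagonal = √(13.2² + 8.8²) = √251.6800 ≈ 15.8644 mm.
From the diagonal AOV: f = 15.8644 / (2·tan(9.35°)) = 15.8644 / 0.32930 ≈ 48.1755 mm.
Horizontal AOV = 2·arctan(13.2 / (2 × 48.1755)) = 2·arctan(0.13700) ≈ 15.6018°.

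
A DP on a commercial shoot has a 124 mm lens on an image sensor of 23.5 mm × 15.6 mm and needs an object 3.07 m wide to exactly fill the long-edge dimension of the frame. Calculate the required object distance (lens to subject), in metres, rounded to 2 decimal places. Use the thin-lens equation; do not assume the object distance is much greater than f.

16.32 m

W: 3.07 m = 3070 mm.
Magnification m = w/W = dᵢ/dₒ; combined with 1/f = 1/dₒ + 1/dᵢ this gives dₒ = f·(1 + W/w).
dₒ = 124 mm × (1 + 3070/23.5) = 124 × 131.6383 ≈ 16323.149 mm = 16.3231 m.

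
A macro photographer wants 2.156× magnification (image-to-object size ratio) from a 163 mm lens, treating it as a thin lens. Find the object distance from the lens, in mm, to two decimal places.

With m = dᵢ/dₒ and 1/f = 1/dₒ + 1/dᵢ, substituting dᵢ = m·dₒ gives 1/f = (1 + 1/m)/dₒ, hence dₒ = f·(1 + 1/m).
dₒ = 163 × (1 + 1/2.156) = 163 × 1.46382 ≈ 238.603 mm.

238.60 mm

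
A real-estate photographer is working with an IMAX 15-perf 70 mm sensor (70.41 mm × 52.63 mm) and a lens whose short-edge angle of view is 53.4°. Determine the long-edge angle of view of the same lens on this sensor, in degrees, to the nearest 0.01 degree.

From the short-edge AOV: f = 52.63 / (2·tan(26.7°)) = 52.63 / 1.00590 ≈ 52.3216 mm.
Long-edge AOV = 2·arctan(70.41 / (2 × 52.3216)) = 2·arctan(0.67286) ≈ 67.8699°.

67.87°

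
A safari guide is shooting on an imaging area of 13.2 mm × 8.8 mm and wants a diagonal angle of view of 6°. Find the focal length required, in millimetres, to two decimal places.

151.36 mm

Sensor diagonal = √(13.2² + 8.8²) = √251.6800 ≈ 15.8644 mm.
From α = 2·arctan(d/2f) we get f = d / (2·tan(α/2)).
With d = 15.8644 mm and α/2 = 3°, tan(α/2) ≈ 0.05241, so f ≈ 15.8644 / 0.10482 ≈ 151.3556 mm.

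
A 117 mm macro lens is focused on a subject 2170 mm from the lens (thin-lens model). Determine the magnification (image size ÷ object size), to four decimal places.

0.0570×

Thin lens: 1/f = 1/dₒ + 1/dᵢ → 1/dᵢ = 1/117 − 1/2170 = 0.0080862 mm⁻¹, so dᵢ ≈ 123.6678 mm.
Magnification m = dᵢ/dₒ = 123.6678/2170 ≈ 0.05699.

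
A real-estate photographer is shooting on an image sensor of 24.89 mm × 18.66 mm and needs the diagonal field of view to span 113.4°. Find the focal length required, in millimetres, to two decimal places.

Sensor diagonal = √(24.89² + 18.66²) = √967.7077 ≈ 31.1080 mm.
From α = 2·arctan(d/2f) we get f = d / (2·tan(α/2)).
With d = 31.1080 mm and α/2 = 56.7°, tan(α/2) ≈ 1.52235, so f ≈ 31.1080 / 3.04471 ≈ 10.2171 mm.

10.22 mm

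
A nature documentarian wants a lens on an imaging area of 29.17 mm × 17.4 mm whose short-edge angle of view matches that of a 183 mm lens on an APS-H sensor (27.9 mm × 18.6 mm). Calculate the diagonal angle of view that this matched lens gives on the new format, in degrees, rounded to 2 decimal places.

11.33°

Equal short-edge AOV ⇒ f₂ = f₁ · 17.4/18.6 = 183 × 0.93548 ≈ 171.1935 mm.
Sensor diagonal = √(29.17² + 17.4²) = √1153.6489 ≈ 33.9654 mm.
Diagonal AOV on the new format = 2·arctan(33.9654 / (2 × 171.1935)) = 2·arctan(0.09920) ≈ 11.3306°.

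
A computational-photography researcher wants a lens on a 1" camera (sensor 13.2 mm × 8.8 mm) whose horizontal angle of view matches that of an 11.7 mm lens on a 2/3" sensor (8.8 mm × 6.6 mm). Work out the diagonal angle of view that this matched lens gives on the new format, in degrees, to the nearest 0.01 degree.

48.64°

Equal horizontal AOV ⇒ f₂ = f₁ · 13.2/8.8 = 11.7 × 1.50000 ≈ 17.5500 mm.
Sensor diagonal = √(13.2² + 8.8²) = √251.6800 ≈ 15.8644 mm.
Diagonal AOV on the new format = 2·arctan(15.8644 / (2 × 17.5500)) = 2·arctan(0.45198) ≈ 48.6438°.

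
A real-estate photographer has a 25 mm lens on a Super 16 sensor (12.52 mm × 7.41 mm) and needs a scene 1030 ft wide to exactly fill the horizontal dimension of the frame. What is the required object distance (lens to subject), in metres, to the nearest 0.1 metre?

626.9 m

W: 1030 ft × 304.8 mm/ft = 313943.99 mm.
Magnification m = w/W = dᵢ/dₒ; combined with 1/f = 1/dₒ + 1/dᵢ this gives dₒ = f·(1 + W/w).
dₒ = 25 mm × (1 + 313944/12.52) = 25 × 25076.3986 ≈ 626909.964 mm = 626.91 m.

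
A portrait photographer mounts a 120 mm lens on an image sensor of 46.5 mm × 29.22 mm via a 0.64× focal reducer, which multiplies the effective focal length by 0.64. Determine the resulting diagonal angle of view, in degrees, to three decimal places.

39.348°

Effective focal length f = 120 × 0.64 = 76.8 mm.
Sensor diagonal = √(46.5² + 29.22²) = √3016.0584 ≈ 54.9187 mm.
α = 2·arctan(54.919 / (2 × 76.8)) = 2·arctan(0.35754) ≈ 39.3483°.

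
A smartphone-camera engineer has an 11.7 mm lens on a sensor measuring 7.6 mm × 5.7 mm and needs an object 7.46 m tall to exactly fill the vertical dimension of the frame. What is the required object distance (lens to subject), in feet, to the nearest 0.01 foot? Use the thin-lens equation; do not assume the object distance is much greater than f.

W: 7.46 m = 7460 mm.
Magnification m = h/W = dᵢ/dₒ; combined with 1/f = 1/dₒ + 1/dᵢ this gives dₒ = f·(1 + W/h).
dₒ = 11.7 mm × (1 + 7460/5.7) = 11.7 × 1309.7719 ≈ 15324.332 mm = 15324.332/304.8 ft = 50.2767 ft.

50.28 ft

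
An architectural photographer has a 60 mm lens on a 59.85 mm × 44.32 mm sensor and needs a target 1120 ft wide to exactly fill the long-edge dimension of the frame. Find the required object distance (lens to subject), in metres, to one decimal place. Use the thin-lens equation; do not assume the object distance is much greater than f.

342.3 m

W: 1120 ft × 304.8 mm/ft = 341375.99 mm.
Magnification m = w/W = dᵢ/dₒ; combined with 1/f = 1/dₒ + 1/dᵢ this gives dₒ = f·(1 + W/w).
dₒ = 60 mm × (1 + 341376/59.85) = 60 × 5704.8595 ≈ 342291.568 mm = 342.292 m.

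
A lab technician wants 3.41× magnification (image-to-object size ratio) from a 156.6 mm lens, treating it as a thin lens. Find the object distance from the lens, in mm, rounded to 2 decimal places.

202.52 mm

With m = dᵢ/dₒ and 1/f = 1/dₒ + 1/dᵢ, substituting dᵢ = m·dₒ gives 1/f = (1 + 1/m)/dₒ, hence dₒ = f·(1 + 1/m).
dₒ = 156.6 × (1 + 1/3.41) = 156.6 × 1.29326 ≈ 202.524 mm.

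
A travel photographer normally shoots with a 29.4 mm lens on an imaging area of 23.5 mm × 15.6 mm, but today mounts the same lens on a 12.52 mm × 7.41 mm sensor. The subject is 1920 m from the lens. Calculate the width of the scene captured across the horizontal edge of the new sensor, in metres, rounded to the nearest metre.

The focal length stays 29.4 mm; the relevant sensor dimension is now w = 12.52 mm. Object distance dₒ = 1920 m = 1.92e+06 mm.
Thin-lens field width W = w·(dₒ − f)/f = 12.52 × (1.92e+06 − 29.4)/29.4 ≈ 817620.133 mm = 817.62 m.

818 m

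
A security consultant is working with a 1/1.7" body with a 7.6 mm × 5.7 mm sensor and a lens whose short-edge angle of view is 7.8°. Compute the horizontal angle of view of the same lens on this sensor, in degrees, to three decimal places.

10.388°

From the short-edge AOV: f = 5.7 / (2·tan(3.9°)) = 5.7 / 0.13635 ≈ 41.8053 mm.
Horizontal AOV = 2·arctan(7.6 / (2 × 41.8053)) = 2·arctan(0.09090) ≈ 10.3875°.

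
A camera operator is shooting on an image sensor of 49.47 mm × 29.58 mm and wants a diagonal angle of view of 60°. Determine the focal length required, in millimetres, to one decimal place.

Sensor diagonal = √(49.47² + 29.58²) = √3322.2573 ≈ 57.6390 mm.
From α = 2·arctan(d/2f) we get f = d / (2·tan(α/2)).
With d = 57.6390 mm and α/2 = 30°, tan(α/2) ≈ 0.57735, so f ≈ 57.6390 / 1.15470 ≈ 49.9169 mm.

49.9 mm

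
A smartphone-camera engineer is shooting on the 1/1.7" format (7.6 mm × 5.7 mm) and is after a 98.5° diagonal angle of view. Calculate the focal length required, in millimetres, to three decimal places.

4.093 mm

Sensor diagonal = √(7.6² + 5.7²) = √90.2500 ≈ 9.5000 mm.
From α = 2·arctan(d/2f) we get f = d / (2·tan(α/2)).
With d = 9.5000 mm and α/2 = 49.25°, tan(α/2) ≈ 1.16056, so f ≈ 9.5000 / 2.32111 ≈ 4.0929 mm.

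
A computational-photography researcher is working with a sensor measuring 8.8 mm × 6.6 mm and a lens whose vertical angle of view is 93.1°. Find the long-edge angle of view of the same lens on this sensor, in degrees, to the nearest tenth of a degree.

109.2°

From the vertical AOV: f = 6.6 / (2·tan(46.55°)) = 6.6 / 2.11125 ≈ 3.1261 mm.
Long-edge AOV = 2·arctan(8.8 / (2 × 3.1261)) = 2·arctan(1.40750) ≈ 109.2139°.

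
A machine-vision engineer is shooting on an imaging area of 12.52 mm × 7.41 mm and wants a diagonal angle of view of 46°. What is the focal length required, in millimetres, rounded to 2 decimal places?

17.14 mm

Sensor diagonal = √(12.52² + 7.41²) = √211.6585 ≈ 14.5485 mm.
From α = 2·arctan(d/2f) we get f = d / (2·tan(α/2)).
With d = 14.5485 mm and α/2 = 23°, tan(α/2) ≈ 0.42447, so f ≈ 14.5485 / 0.84895 ≈ 17.1370 mm.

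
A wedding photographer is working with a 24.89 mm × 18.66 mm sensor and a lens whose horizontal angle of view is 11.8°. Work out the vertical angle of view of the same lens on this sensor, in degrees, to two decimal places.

8.86°

From the horizontal AOV: f = 24.89 / (2·tan(5.9°)) = 24.89 / 0.20668 ≈ 120.4278 mm.
Vertical AOV = 2·arctan(18.66 / (2 × 120.4278)) = 2·arctan(0.07747) ≈ 8.8601°.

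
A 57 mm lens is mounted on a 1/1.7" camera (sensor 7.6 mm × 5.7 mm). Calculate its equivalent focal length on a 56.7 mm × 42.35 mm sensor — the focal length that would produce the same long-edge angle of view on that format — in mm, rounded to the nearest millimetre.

Equal angle of view means equal width/f ratio, so f₂ = f₁ · (width₂/width₁) = 57 × 56.7/7.6.
f₂ = 57 × 7.46053 ≈ 425.250 mm.

425 mm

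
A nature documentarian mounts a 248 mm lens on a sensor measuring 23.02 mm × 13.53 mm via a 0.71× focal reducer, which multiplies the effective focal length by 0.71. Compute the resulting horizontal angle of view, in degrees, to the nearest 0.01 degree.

Effective focal length f = 248 × 0.71 = 176.08 mm.
α = 2·arctan(23.02 / (2 × 176.08)) = 2·arctan(0.06537) ≈ 7.4800°.

7.48°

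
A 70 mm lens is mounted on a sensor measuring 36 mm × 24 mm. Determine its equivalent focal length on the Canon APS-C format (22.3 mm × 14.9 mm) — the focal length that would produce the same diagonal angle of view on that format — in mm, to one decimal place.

Sensor diagonal = √(36² + 24²) = √1872.0000 ≈ 43.2666 mm.
Sensor diagonal = √(22.3² + 14.9²) = √719.3000 ≈ 26.8198 mm.
Equal angle of view means equal diagonal/f ratio, so f₂ = f₁ · (diagonal₂/diagonal₁) = 70 × 26.8198/43.2666.
f₂ = 70 × 0.61987 ≈ 43.391 mm.

43.4 mm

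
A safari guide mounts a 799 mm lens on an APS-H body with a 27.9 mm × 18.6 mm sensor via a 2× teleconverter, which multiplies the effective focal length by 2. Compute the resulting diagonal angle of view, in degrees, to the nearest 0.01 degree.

Effective focal length f = 799 × 2 = 1598 mm.
Sensor diagonal = √(27.9² + 18.6²) = √1124.3700 ≈ 33.5316 mm.
α = 2·arctan(33.532 / (2 × 1598)) = 2·arctan(0.01049) ≈ 1.2022°.

1.20°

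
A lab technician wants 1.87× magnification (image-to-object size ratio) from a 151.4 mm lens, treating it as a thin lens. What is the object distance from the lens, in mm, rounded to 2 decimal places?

232.36 mm

With m = dᵢ/dₒ and 1/f = 1/dₒ + 1/dᵢ, substituting dᵢ = m·dₒ gives 1/f = (1 + 1/m)/dₒ, hence dₒ = f·(1 + 1/m).
dₒ = 151.4 × (1 + 1/1.87) = 151.4 × 1.53476 ≈ 232.363 mm.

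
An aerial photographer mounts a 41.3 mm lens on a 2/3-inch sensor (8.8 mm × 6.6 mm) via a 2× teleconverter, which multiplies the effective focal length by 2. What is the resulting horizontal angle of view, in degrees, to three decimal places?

6.098°

Effective focal length f = 41.3 × 2 = 82.6 mm.
α = 2·arctan(8.8 / (2 × 82.6)) = 2·arctan(0.05327) ≈ 6.0984°.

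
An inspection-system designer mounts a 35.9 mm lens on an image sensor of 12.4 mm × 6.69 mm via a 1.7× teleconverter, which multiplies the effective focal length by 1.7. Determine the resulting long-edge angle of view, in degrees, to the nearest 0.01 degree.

11.60°

Effective focal length f = 35.9 × 1.7 = 61.03 mm.
α = 2·arctan(12.4 / (2 × 61.03)) = 2·arctan(0.10159) ≈ 11.6015°.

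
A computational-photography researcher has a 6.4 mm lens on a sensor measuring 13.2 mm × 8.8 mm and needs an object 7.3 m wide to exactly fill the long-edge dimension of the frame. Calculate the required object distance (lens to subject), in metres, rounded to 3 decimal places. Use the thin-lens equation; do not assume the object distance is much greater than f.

3.546 m

W: 7.3 m = 7300 mm.
Magnification m = w/W = dᵢ/dₒ; combined with 1/f = 1/dₒ + 1/dᵢ this gives dₒ = f·(1 + W/w).
dₒ = 6.4 mm × (1 + 7300/13.2) = 6.4 × 554.0303 ≈ 3545.794 mm = 3.54579 m.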